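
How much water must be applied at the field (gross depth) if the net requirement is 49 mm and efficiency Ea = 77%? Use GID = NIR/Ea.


Ea = 77% = 0.77
GID = NIR / Ea = 49 / 0.77 = 63.6364 mm

63.6364 mm


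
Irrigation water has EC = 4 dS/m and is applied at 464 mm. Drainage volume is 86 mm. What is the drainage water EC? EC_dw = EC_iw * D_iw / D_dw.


EC_dw = EC_iw * D_iw / D_dw
EC_dw = 4 * 464 / 86
EC_dw = 1856 / 86

21.5814 dS/m


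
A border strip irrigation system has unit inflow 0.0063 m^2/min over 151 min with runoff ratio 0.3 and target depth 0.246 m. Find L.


L = q*t/((1+r)*Z)
L = 0.0063*151/((1+0.3)*0.246)
L = 0.9513/0.3198

2.9747 m


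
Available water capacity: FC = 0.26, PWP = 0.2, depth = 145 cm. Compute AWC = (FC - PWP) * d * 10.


AWC = (FC - PWP) * d * 10
AWC = (0.26 - 0.2) * 145 * 10
AWC = 0.0600 * 145 * 10

87.0000 mm


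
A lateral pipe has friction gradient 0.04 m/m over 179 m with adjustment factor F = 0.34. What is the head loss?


hf = J * L * F = 0.04 * 179 * 0.34 = 2.4344 m

2.4344 m


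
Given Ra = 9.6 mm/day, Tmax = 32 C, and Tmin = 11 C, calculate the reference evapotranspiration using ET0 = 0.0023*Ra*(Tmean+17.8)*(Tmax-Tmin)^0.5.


Tmean = (Tmax + Tmin)/2 = (32 + 11)/2 = 21.5
ET0 = 0.0023 * 9.6 * (21.5 + 17.8) * sqrt(32 - 11)
ET0 = 0.0023 * 9.6 * 39.3 * 4.582576

3.9765 mm/day


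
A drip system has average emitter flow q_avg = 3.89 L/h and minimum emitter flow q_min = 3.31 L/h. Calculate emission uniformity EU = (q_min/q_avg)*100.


EU = (q_min/q_avg)*100 = (3.31/3.89)*100 = 85.0900%

85.0900 %


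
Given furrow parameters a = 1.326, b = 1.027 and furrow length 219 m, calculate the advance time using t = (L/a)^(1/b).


t = (L/a)^(1/b)
t = (219/1.326)^(1/1.027)
t = 165.158371^(1/1.027)

144.4081 min


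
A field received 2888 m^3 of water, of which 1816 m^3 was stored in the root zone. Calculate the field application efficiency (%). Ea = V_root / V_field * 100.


Ea = V_root / V_field * 100 = 1816 / 2888 * 100 = 62.8809%

62.8809 %


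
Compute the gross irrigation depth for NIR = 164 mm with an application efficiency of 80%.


Ea = 80% = 0.8
GID = NIR / Ea = 164 / 0.8 = 205.0000 mm

205.0000 mm


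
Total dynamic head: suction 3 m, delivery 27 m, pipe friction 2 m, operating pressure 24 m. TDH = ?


TDH = Hs + Hd + hf + Hp = 3 + 27 + 2 + 24 = 56

56 m


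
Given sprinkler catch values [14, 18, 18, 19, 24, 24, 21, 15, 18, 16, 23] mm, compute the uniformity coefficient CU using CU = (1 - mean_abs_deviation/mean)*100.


mean = 19.090909 mm
MAD = 2.842975 mm
CU = (1 - 2.842975/19.090909)*100

85.1082 %


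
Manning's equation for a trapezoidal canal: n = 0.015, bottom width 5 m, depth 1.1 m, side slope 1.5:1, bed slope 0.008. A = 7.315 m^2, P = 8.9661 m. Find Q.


R = A/P = 7.315/8.9661 = 0.815851
Q = (1/0.015) * 7.315 * 0.815851^(2/3) * 0.008^0.5

38.0839 m^3/s


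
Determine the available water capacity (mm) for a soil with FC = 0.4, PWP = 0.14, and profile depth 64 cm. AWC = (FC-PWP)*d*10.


AWC = (FC - PWP) * d * 10
AWC = (0.4 - 0.14) * 64 * 10
AWC = 0.2600 * 64 * 10

166.4000 mm


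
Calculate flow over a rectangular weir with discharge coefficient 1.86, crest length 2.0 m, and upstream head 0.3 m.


Q = C * L * H^(3/2) = 1.86 * 2.0 * 0.3^1.5 = 1.86 * 2.0 * 0.164317

0.6113 m^3/s


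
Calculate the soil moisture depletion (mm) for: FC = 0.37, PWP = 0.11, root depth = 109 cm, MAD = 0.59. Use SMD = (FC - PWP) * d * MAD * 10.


SMD = (FC - PWP) * d * MAD * 10
SMD = (0.37 - 0.11) * 109 * 0.59 * 10
SMD = 0.2600 * 109 * 0.59 * 10

167.2060 mm


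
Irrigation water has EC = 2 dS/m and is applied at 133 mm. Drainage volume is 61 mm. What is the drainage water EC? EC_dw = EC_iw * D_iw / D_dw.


EC_dw = EC_iw * D_iw / D_dw
EC_dw = 2 * 133 / 61
EC_dw = 266 / 61

4.3607 dS/m


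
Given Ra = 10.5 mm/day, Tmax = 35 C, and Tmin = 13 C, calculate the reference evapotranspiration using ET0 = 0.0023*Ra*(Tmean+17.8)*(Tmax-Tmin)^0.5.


Tmean = (Tmax + Tmin)/2 = (35 + 13)/2 = 24.0
ET0 = 0.0023 * 10.5 * (24.0 + 17.8) * sqrt(35 - 13)
ET0 = 0.0023 * 10.5 * 41.8 * 4.690416

4.7348 mm/day


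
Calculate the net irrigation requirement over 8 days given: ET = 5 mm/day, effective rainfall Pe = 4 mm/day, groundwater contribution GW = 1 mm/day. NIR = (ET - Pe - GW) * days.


Daily deficit = ET - Pe - GW = 5 - 4 - 1 = 0 mm/day
NIR = 0 * 8 = 0 mm

0 mm


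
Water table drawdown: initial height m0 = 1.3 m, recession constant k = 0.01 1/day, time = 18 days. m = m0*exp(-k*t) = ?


m = m0 * exp(-k*t)
m = 1.3 * exp(-0.01 * 18)
m = 1.3 * exp(-0.1800)

1.0859 m


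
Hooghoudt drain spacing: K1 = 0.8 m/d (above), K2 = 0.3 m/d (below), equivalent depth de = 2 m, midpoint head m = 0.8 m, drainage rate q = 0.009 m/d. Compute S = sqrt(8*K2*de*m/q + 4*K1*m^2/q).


S^2 = 8*K2*de*m/q + 4*K1*m^2/q
S^2 = 8*0.3*2*0.8/0.009 + 4*0.8*0.8^2/0.009
S = sqrt(654.2222)

25.5778 m


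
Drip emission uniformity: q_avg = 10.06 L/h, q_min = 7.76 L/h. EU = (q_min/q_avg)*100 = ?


EU = (q_min/q_avg)*100 = (7.76/10.06)*100 = 77.1372%

77.1372 %


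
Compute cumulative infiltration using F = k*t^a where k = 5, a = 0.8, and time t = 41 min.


F = k * t^a = 5 * 41^0.8
F = 5 * 19.508644

97.5432 mm


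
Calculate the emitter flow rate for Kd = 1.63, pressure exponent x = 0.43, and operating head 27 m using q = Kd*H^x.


q = Kd * H^x = 1.63 * 27^0.43 = 1.63 * 4.125593

6.7247 L/h


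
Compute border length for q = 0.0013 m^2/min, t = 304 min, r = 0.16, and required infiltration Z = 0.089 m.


L = q*t/((1+r)*Z)
L = 0.0013*304/((1+0.16)*0.089)
L = 0.3952/0.10324

3.8280 m


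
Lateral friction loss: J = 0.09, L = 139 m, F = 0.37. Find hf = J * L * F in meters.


hf = J * L * F = 0.09 * 139 * 0.37 = 4.6287 m

4.6287 m


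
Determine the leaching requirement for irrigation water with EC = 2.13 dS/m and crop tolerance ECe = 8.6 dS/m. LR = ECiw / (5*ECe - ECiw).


LR = ECiw / (5*ECe - ECiw)
LR = 2.13 / (5*8.6 - 2.13)
LR = 2.13 / 40.8700

0.0521


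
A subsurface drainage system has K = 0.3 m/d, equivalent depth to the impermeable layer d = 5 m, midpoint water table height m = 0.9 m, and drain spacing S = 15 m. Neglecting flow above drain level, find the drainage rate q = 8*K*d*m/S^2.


q = 8*K*d*m/S^2
q = 8*0.3*5*0.9/15^2
q = 10.8000 / 225

0.0480 m/d


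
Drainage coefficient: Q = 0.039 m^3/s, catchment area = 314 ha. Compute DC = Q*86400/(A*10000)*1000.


DC = Q * 86400 / (A * 10000) * 1000
DC = 0.039 * 86400 / (314 * 10000) * 1000
DC = 3369600.0000 / 3140000

1.0731 mm/day


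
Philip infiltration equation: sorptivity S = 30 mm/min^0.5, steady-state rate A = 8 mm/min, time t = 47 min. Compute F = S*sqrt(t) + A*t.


F = S*sqrt(t) + A*t
F = 30*sqrt(47) + 8*47
F = 30*6.855655 + 376

581.6697 mm


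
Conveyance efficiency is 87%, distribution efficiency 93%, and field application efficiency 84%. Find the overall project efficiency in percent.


Ec = 0.87, Eb = 0.93, Ea = 0.84
E = 0.87 * 0.93 * 0.84 * 100 = 67.9644%

67.9644 %


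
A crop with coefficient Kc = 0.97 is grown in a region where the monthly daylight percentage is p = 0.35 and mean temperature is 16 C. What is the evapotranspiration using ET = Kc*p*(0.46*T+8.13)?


ET = Kc * p * (0.46*T + 8.13)
ET = 0.97 * 0.35 * (0.46*16 + 8.13)
ET = 0.97 * 0.35 * 15.4900

5.2589 mm/day


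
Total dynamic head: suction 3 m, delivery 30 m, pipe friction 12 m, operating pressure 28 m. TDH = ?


TDH = Hs + Hd + hf + Hp = 3 + 30 + 12 + 28 = 73

73 m


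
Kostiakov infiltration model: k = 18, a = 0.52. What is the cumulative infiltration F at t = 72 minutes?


F = k * t^a = 18 * 72^0.52
F = 18 * 9.242999

166.3740 mm


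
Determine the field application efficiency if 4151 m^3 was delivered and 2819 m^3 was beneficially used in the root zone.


Ea = V_root / V_field * 100 = 2819 / 4151 * 100 = 67.9113%

67.9113 %


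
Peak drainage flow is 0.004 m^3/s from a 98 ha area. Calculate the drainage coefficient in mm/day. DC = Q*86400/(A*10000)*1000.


DC = Q * 86400 / (A * 10000) * 1000
DC = 0.004 * 86400 / (98 * 10000) * 1000
DC = 345600.0000 / 980000

0.3527 mm/day


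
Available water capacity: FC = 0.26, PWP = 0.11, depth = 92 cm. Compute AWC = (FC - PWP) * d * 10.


AWC = (FC - PWP) * d * 10
AWC = (0.26 - 0.11) * 92 * 10
AWC = 0.1500 * 92 * 10

138.0000 mm


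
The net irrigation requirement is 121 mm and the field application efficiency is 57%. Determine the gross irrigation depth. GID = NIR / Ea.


Ea = 57% = 0.57
GID = NIR / Ea = 121 / 0.57 = 212.2807 mm

212.2807 mm


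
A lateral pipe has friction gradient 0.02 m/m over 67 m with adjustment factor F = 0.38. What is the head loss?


hf = J * L * F = 0.02 * 67 * 0.38 = 0.5092 m

0.5092 m


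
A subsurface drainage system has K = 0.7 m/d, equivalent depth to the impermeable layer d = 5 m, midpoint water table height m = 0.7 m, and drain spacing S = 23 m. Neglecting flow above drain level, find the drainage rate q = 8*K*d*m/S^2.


q = 8*K*d*m/S^2
q = 8*0.7*5*0.7/23^2
q = 19.6000 / 529

0.0371 m/d


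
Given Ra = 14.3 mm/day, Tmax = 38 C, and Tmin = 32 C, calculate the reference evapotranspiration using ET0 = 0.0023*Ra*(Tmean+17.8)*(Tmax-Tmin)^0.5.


Tmean = (Tmax + Tmin)/2 = (38 + 32)/2 = 35.0
ET0 = 0.0023 * 14.3 * (35.0 + 17.8) * sqrt(38 - 32)
ET0 = 0.0023 * 14.3 * 52.8 * 2.449490

4.2538 mm/day


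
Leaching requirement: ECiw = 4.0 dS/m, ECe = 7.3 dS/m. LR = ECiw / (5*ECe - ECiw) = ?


LR = ECiw / (5*ECe - ECiw)
LR = 4.0 / (5*7.3 - 4.0)
LR = 4.0 / 32.5000

0.1231


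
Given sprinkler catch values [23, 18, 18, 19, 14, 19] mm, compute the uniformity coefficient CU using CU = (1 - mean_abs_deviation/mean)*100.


mean = 18.500000 mm
MAD = 1.833333 mm
CU = (1 - 1.833333/18.500000)*100

90.0901 %


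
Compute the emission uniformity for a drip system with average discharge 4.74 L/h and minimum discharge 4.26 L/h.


EU = (q_min/q_avg)*100 = (4.26/4.74)*100 = 89.8734%

89.8734 %


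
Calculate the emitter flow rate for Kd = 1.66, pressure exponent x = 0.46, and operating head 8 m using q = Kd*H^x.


q = Kd * H^x = 1.66 * 8^0.46 = 1.66 * 2.602684

4.3205 L/h


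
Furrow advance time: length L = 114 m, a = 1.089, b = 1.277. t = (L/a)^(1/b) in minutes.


t = (L/a)^(1/b)
t = (114/1.089)^(1/1.277)
t = 104.683196^(1/1.277)

38.1712 min


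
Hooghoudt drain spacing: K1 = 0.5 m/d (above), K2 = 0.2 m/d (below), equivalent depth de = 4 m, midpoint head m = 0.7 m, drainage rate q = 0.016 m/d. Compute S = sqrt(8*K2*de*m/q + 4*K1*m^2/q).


S^2 = 8*K2*de*m/q + 4*K1*m^2/q
S^2 = 8*0.2*4*0.7/0.016 + 4*0.5*0.7^2/0.016
S = sqrt(341.2500)

18.4730 m


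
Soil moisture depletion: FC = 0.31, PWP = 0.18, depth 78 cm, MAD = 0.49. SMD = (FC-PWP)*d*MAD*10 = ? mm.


SMD = (FC - PWP) * d * MAD * 10
SMD = (0.31 - 0.18) * 78 * 0.49 * 10
SMD = 0.1300 * 78 * 0.49 * 10

49.6860 mm


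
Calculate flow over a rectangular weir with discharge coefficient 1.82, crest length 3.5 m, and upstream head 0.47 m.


Q = C * L * H^(3/2) = 1.82 * 3.5 * 0.47^1.5 = 1.82 * 3.5 * 0.322216

2.0525 m^3/s


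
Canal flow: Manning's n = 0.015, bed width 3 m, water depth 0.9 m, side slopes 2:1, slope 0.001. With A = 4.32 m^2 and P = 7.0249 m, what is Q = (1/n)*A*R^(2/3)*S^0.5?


R = A/P = 4.32/7.0249 = 0.614955
Q = (1/0.015) * 4.32 * 0.614955^(2/3) * 0.001^0.5

6.5860 m^3/s


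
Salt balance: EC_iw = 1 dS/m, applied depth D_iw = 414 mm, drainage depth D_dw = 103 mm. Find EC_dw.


EC_dw = EC_iw * D_iw / D_dw
EC_dw = 1 * 414 / 103
EC_dw = 414 / 103

4.0194 dS/m


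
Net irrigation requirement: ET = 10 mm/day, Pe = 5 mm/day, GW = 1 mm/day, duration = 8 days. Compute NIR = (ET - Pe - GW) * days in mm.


Daily deficit = ET - Pe - GW = 10 - 5 - 1 = 4 mm/day
NIR = 4 * 8 = 32 mm

32.0000 mm


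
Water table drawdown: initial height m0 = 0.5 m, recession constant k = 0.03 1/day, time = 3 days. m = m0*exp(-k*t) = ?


m = m0 * exp(-k*t)
m = 0.5 * exp(-0.03 * 3)
m = 0.5 * exp(-0.0900)

0.4570 m


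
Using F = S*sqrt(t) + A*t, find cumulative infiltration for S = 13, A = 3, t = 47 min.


F = S*sqrt(t) + A*t
F = 13*sqrt(47) + 3*47
F = 13*6.855655 + 141

230.1235 mm


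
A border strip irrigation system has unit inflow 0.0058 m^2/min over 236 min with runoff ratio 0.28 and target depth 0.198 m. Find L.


L = q*t/((1+r)*Z)
L = 0.0058*236/((1+0.28)*0.198)
L = 1.3688/0.25344

5.4009 m


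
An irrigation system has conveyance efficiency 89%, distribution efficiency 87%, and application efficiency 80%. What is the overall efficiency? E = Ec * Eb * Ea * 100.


Ec = 0.89, Eb = 0.87, Ea = 0.8
E = 0.89 * 0.87 * 0.8 * 100 = 61.9440%

61.9440 %


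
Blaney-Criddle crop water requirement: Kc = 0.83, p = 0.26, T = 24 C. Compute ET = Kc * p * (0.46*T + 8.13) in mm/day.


ET = Kc * p * (0.46*T + 8.13)
ET = 0.83 * 0.26 * (0.46*24 + 8.13)
ET = 0.83 * 0.26 * 19.1700

4.1369 mm/day


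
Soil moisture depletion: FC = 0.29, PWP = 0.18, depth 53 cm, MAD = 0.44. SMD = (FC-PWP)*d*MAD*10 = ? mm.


SMD = (FC - PWP) * d * MAD * 10
SMD = (0.29 - 0.18) * 53 * 0.44 * 10
SMD = 0.1100 * 53 * 0.44 * 10

25.6520 mm


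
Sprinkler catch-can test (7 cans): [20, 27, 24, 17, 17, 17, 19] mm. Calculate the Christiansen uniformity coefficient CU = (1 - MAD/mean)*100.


mean = 20.142857 mm
MAD = 3.061224 mm
CU = (1 - 3.061224/20.142857)*100

84.8024 %


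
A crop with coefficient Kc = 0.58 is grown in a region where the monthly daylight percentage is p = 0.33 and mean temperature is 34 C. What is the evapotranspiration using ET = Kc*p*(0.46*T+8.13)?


ET = Kc * p * (0.46*T + 8.13)
ET = 0.58 * 0.33 * (0.46*34 + 8.13)
ET = 0.58 * 0.33 * 23.7700

4.5496 mm/day


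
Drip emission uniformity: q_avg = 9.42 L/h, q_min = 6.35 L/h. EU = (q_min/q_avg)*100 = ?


EU = (q_min/q_avg)*100 = (6.35/9.42)*100 = 67.4098%

67.4098 %


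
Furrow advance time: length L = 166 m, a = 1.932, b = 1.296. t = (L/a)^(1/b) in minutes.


t = (L/a)^(1/b)
t = (166/1.932)^(1/1.296)
t = 85.921325^(1/1.296)

31.0715 min


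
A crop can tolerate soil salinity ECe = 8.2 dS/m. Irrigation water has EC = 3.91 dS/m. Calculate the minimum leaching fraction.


LR = ECiw / (5*ECe - ECiw)
LR = 3.91 / (5*8.2 - 3.91)
LR = 3.91 / 37.0900

0.1054


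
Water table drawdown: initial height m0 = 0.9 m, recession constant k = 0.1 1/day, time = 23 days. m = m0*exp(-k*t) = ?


m = m0 * exp(-k*t)
m = 0.9 * exp(-0.1 * 23)
m = 0.9 * exp(-2.3000)

0.0902 m


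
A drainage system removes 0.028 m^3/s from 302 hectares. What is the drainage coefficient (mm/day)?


DC = Q * 86400 / (A * 10000) * 1000
DC = 0.028 * 86400 / (302 * 10000) * 1000
DC = 2419200.0000 / 3020000

0.8011 mm/day


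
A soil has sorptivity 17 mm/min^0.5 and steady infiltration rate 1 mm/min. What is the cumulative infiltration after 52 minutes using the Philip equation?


F = S*sqrt(t) + A*t
F = 17*sqrt(52) + 1*52
F = 17*7.211103 + 52

174.5888 mm


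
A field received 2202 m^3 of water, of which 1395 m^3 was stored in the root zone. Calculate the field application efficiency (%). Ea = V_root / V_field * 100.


Ea = V_root / V_field * 100 = 1395 / 2202 * 100 = 63.3515%

63.3515 %


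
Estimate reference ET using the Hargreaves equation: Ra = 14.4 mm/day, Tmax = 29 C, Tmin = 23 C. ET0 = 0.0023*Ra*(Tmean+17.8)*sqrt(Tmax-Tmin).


Tmean = (Tmax + Tmin)/2 = (29 + 23)/2 = 26.0
ET0 = 0.0023 * 14.4 * (26.0 + 17.8) * sqrt(29 - 23)
ET0 = 0.0023 * 14.4 * 43.8 * 2.449490

3.5534 mm/day


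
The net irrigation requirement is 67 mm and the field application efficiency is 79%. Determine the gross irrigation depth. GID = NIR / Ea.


Ea = 79% = 0.79
GID = NIR / Ea = 67 / 0.79 = 84.8101 mm

84.8101 mm


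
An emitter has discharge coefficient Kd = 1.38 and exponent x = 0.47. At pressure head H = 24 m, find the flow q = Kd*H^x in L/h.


q = Kd * H^x = 1.38 * 24^0.47 = 1.38 * 4.453478

6.1458 L/h


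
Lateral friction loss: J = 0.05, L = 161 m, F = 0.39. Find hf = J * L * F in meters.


hf = J * L * F = 0.05 * 161 * 0.39 = 3.1395 m

3.1395 m


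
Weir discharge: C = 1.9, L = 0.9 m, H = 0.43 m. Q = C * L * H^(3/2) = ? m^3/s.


Q = C * L * H^(3/2) = 1.9 * 0.9 * 0.43^1.5 = 1.9 * 0.9 * 0.281970

0.4822 m^3/s


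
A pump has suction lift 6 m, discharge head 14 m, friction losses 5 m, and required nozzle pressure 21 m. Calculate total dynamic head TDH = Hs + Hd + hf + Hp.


TDH = Hs + Hd + hf + Hp = 6 + 14 + 5 + 21 = 46

46 m


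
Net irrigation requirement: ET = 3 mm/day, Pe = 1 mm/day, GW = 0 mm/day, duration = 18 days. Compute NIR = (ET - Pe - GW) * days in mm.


Daily deficit = ET - Pe - GW = 3 - 1 - 0 = 2 mm/day
NIR = 2 * 18 = 36 mm

36.0000 mm


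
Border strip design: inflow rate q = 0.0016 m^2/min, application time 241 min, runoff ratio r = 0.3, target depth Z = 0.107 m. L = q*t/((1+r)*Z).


L = q*t/((1+r)*Z)
L = 0.0016*241/((1+0.3)*0.107)
L = 0.3856/0.1391

2.7721 m


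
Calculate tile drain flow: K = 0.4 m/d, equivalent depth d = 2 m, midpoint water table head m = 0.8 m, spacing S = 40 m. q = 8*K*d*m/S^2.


q = 8*K*d*m/S^2
q = 8*0.4*2*0.8/40^2
q = 5.1200 / 1600

0.0032 m/d


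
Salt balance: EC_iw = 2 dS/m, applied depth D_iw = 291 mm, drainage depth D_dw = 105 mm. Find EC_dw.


EC_dw = EC_iw * D_iw / D_dw
EC_dw = 2 * 291 / 105
EC_dw = 582 / 105

5.5429 dS/m


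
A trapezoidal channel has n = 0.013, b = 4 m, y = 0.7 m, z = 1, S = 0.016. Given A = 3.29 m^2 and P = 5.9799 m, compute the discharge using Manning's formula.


R = A/P = 3.29/5.9799 = 0.550176
Q = (1/0.013) * 3.29 * 0.550176^(2/3) * 0.016^0.5

21.4938 m^3/s


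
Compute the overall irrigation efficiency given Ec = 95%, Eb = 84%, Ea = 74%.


Ec = 0.95, Eb = 0.84, Ea = 0.74
E = 0.95 * 0.84 * 0.74 * 100 = 59.0520%

59.0520 %


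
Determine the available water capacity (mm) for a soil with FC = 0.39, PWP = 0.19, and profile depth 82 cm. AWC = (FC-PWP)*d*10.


AWC = (FC - PWP) * d * 10
AWC = (0.39 - 0.19) * 82 * 10
AWC = 0.2000 * 82 * 10

164.0000 mm


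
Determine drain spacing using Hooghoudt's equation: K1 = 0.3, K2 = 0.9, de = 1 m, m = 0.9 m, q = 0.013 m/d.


S^2 = 8*K2*de*m/q + 4*K1*m^2/q
S^2 = 8*0.9*1*0.9/0.013 + 4*0.3*0.9^2/0.013
S = sqrt(573.2308)

23.9422 m


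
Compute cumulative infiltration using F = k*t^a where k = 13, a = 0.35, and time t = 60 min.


F = k * t^a = 13 * 60^0.35
F = 13 * 4.191340

54.4874 mm


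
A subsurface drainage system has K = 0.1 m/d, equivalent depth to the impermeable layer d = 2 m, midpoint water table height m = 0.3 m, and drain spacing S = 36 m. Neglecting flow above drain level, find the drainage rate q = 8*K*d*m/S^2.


q = 8*K*d*m/S^2
q = 8*0.1*2*0.3/36^2
q = 0.4800 / 1296

3.7037e-04 m/d


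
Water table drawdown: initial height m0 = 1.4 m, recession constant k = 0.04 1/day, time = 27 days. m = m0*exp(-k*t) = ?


m = m0 * exp(-k*t)
m = 1.4 * exp(-0.04 * 27)
m = 1.4 * exp(-1.0800)

0.4754 m


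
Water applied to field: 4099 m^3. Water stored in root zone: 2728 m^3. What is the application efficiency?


Ea = V_root / V_field * 100 = 2728 / 4099 * 100 = 66.5528%

66.5528 %


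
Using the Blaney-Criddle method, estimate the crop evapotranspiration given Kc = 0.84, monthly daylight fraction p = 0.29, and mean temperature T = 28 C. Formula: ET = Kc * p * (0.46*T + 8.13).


ET = Kc * p * (0.46*T + 8.13)
ET = 0.84 * 0.29 * (0.46*28 + 8.13)
ET = 0.84 * 0.29 * 21.0100

5.1180 mm/day


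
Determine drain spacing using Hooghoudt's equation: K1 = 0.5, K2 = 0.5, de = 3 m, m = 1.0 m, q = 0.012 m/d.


S^2 = 8*K2*de*m/q + 4*K1*m^2/q
S^2 = 8*0.5*3*1.0/0.012 + 4*0.5*1.0^2/0.012
S = sqrt(1166.6667)

34.1565 m


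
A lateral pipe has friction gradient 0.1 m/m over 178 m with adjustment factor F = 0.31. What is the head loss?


hf = J * L * F = 0.1 * 178 * 0.31 = 5.5180 m

5.5180 m


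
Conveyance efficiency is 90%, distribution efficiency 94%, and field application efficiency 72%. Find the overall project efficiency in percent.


Ec = 0.9, Eb = 0.94, Ea = 0.72
E = 0.9 * 0.94 * 0.72 * 100 = 60.9120%

60.9120 %


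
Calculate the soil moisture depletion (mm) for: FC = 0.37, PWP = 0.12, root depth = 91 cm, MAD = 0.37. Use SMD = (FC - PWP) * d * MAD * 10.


SMD = (FC - PWP) * d * MAD * 10
SMD = (0.37 - 0.12) * 91 * 0.37 * 10
SMD = 0.2500 * 91 * 0.37 * 10

84.1750 mm


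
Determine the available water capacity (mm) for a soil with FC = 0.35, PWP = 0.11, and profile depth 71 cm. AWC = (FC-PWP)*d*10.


AWC = (FC - PWP) * d * 10
AWC = (0.35 - 0.11) * 71 * 10
AWC = 0.2400 * 71 * 10

170.4000 mm


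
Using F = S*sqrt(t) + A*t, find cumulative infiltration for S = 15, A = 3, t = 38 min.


F = S*sqrt(t) + A*t
F = 15*sqrt(38) + 3*38
F = 15*6.164414 + 114

206.4662 mm


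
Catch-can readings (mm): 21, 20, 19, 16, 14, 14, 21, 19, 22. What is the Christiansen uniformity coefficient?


mean = 18.444444 mm
MAD = 2.518519 mm
CU = (1 - 2.518519/18.444444)*100

86.3454 %


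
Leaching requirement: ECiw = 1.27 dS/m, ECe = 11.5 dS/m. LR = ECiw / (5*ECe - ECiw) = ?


LR = ECiw / (5*ECe - ECiw)
LR = 1.27 / (5*11.5 - 1.27)
LR = 1.27 / 56.2300

0.0226


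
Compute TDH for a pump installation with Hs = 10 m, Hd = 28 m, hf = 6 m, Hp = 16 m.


TDH = Hs + Hd + hf + Hp = 10 + 28 + 6 + 16 = 60

60 m


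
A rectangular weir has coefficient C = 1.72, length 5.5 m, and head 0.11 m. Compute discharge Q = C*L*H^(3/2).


Q = C * L * H^(3/2) = 1.72 * 5.5 * 0.11^1.5 = 1.72 * 5.5 * 0.036483

0.3451 m^3/s


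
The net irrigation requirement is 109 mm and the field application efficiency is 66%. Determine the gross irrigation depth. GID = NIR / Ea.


Ea = 66% = 0.66
GID = NIR / Ea = 109 / 0.66 = 165.1515 mm

165.1515 mm


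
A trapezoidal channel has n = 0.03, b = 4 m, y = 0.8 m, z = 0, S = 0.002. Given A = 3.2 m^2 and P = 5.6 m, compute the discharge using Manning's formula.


R = A/P = 3.2/5.6 = 0.571429
Q = (1/0.03) * 3.2 * 0.571429^(2/3) * 0.002^0.5

3.2849 m^3/s


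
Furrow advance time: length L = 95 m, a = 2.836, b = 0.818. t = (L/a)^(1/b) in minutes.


t = (L/a)^(1/b)
t = (95/2.836)^(1/0.818)
t = 33.497884^(1/0.818)

73.1685 min


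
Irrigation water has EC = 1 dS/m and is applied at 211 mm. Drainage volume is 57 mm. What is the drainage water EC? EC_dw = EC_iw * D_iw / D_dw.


EC_dw = EC_iw * D_iw / D_dw
EC_dw = 1 * 211 / 57
EC_dw = 211 / 57

3.7018 dS/m


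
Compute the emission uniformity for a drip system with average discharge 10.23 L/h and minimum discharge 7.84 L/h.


EU = (q_min/q_avg)*100 = (7.84/10.23)*100 = 76.6373%

76.6373 %


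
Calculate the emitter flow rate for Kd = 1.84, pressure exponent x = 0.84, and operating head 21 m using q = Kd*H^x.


q = Kd * H^x = 1.84 * 21^0.84 = 1.84 * 12.902213

23.7401 L/h


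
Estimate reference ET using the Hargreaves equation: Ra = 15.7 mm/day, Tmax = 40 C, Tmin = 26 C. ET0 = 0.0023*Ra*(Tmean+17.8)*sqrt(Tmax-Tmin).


Tmean = (Tmax + Tmin)/2 = (40 + 26)/2 = 33.0
ET0 = 0.0023 * 15.7 * (33.0 + 17.8) * sqrt(40 - 26)
ET0 = 0.0023 * 15.7 * 50.8 * 3.741657

6.8637 mm/day


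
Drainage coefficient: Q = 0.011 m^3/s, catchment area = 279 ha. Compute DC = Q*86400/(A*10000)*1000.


DC = Q * 86400 / (A * 10000) * 1000
DC = 0.011 * 86400 / (279 * 10000) * 1000
DC = 950400.0000 / 2790000

0.3406 mm/day


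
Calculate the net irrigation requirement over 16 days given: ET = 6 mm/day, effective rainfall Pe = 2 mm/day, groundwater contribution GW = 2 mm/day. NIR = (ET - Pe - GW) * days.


Daily deficit = ET - Pe - GW = 6 - 2 - 2 = 2 mm/day
NIR = 2 * 16 = 32 mm

32.0000 mm


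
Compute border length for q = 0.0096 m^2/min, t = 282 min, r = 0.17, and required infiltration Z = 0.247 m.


L = q*t/((1+r)*Z)
L = 0.0096*282/((1+0.17)*0.247)
L = 2.7072/0.28899

9.3678 m


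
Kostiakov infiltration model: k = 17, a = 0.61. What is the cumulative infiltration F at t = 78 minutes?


F = k * t^a = 17 * 78^0.61
F = 17 * 14.261911

242.4525 mm


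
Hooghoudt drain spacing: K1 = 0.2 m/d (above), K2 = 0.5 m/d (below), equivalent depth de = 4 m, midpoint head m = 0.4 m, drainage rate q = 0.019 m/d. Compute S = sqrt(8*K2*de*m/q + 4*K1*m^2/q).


S^2 = 8*K2*de*m/q + 4*K1*m^2/q
S^2 = 8*0.5*4*0.4/0.019 + 4*0.2*0.4^2/0.019
S = sqrt(343.5789)

18.5359 m


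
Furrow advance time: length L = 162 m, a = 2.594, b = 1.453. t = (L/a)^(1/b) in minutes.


t = (L/a)^(1/b)
t = (162/2.594)^(1/1.453)
t = 62.451812^(1/1.453)

17.2088 min


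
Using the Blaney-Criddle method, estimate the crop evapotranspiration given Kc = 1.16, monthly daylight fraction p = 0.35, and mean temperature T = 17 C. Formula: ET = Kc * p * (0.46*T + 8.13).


ET = Kc * p * (0.46*T + 8.13)
ET = 1.16 * 0.35 * (0.46*17 + 8.13)
ET = 1.16 * 0.35 * 15.9500

6.4757 mm/day


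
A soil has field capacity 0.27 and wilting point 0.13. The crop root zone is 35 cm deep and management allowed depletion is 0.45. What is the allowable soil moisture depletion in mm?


SMD = (FC - PWP) * d * MAD * 10
SMD = (0.27 - 0.13) * 35 * 0.45 * 10
SMD = 0.1400 * 35 * 0.45 * 10

22.0500 mm


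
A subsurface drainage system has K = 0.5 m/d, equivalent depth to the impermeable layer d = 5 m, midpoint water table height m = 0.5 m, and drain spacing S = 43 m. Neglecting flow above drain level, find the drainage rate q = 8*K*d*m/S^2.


q = 8*K*d*m/S^2
q = 8*0.5*5*0.5/43^2
q = 10.0000 / 1849

0.0054 m/d


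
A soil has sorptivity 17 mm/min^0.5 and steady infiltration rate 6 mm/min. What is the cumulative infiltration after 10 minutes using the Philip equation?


F = S*sqrt(t) + A*t
F = 17*sqrt(10) + 6*10
F = 17*3.162278 + 60

113.7587 mm


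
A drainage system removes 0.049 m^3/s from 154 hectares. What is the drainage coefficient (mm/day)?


DC = Q * 86400 / (A * 10000) * 1000
DC = 0.049 * 86400 / (154 * 10000) * 1000
DC = 4233600.0000 / 1540000

2.7491 mm/day


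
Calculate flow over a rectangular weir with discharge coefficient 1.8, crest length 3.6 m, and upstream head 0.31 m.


Q = C * L * H^(3/2) = 1.8 * 3.6 * 0.31^1.5 = 1.8 * 3.6 * 0.172601

1.1185 m^3/s


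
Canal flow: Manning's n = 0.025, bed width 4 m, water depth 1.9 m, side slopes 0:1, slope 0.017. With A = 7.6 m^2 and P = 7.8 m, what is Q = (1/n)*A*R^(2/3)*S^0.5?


R = A/P = 7.6/7.8 = 0.974359
Q = (1/0.025) * 7.6 * 0.974359^(2/3) * 0.017^0.5

38.9563 m^3/s


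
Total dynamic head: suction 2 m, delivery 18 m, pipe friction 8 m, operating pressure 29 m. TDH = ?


TDH = Hs + Hd + hf + Hp = 2 + 18 + 8 + 29 = 57

57 m


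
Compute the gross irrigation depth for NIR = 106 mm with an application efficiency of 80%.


Ea = 80% = 0.8
GID = NIR / Ea = 106 / 0.8 = 132.5000 mm

132.5000 mm


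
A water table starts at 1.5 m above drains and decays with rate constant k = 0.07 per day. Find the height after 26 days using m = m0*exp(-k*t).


m = m0 * exp(-k*t)
m = 1.5 * exp(-0.07 * 26)
m = 1.5 * exp(-1.8200)

0.2430 m


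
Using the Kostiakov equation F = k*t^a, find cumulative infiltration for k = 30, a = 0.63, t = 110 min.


F = k * t^a = 30 * 110^0.63
F = 30 * 19.323126

579.6938 mm


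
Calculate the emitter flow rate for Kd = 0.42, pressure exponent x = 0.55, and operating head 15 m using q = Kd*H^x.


q = Kd * H^x = 0.42 * 15^0.55 = 0.42 * 4.434556

1.8625 L/h


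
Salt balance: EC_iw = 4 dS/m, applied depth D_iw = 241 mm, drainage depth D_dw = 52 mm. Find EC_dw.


EC_dw = EC_iw * D_iw / D_dw
EC_dw = 4 * 241 / 52
EC_dw = 964 / 52

18.5385 dS/m


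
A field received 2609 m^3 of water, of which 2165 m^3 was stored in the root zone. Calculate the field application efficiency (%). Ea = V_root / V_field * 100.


Ea = V_root / V_field * 100 = 2165 / 2609 * 100 = 82.9820%

82.9820 %


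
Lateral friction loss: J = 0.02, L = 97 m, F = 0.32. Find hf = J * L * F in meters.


hf = J * L * F = 0.02 * 97 * 0.32 = 0.6208 m

0.6208 m


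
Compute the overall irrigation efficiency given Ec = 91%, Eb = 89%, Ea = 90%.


Ec = 0.91, Eb = 0.89, Ea = 0.9
E = 0.91 * 0.89 * 0.9 * 100 = 72.8910%

72.8910 %


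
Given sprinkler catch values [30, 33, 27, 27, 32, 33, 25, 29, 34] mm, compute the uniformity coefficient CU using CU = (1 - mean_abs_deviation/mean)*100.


mean = 30.000000 mm
MAD = 2.666667 mm
CU = (1 - 2.666667/30.000000)*100

91.1111 %


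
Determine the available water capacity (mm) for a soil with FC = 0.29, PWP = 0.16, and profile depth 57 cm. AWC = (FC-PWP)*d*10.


AWC = (FC - PWP) * d * 10
AWC = (0.29 - 0.16) * 57 * 10
AWC = 0.1300 * 57 * 10

74.1000 mm


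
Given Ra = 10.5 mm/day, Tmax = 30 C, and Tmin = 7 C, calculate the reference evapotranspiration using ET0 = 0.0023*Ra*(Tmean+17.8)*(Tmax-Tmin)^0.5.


Tmean = (Tmax + Tmin)/2 = (30 + 7)/2 = 18.5
ET0 = 0.0023 * 10.5 * (18.5 + 17.8) * sqrt(30 - 7)
ET0 = 0.0023 * 10.5 * 36.3 * 4.795832

4.2042 mm/day


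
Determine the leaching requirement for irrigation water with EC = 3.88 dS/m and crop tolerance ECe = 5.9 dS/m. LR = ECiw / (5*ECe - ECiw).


LR = ECiw / (5*ECe - ECiw)
LR = 3.88 / (5*5.9 - 3.88)
LR = 3.88 / 25.6200

0.1514


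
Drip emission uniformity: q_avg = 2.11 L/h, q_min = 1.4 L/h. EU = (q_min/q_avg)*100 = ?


EU = (q_min/q_avg)*100 = (1.4/2.11)*100 = 66.3507%

66.3507 %


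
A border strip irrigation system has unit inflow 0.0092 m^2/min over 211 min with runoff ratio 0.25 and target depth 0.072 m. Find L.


L = q*t/((1+r)*Z)
L = 0.0092*211/((1+0.25)*0.072)
L = 1.9412/0.09

21.5689 m


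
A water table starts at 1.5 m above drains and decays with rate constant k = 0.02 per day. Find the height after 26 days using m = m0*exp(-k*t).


m = m0 * exp(-k*t)
m = 1.5 * exp(-0.02 * 26)
m = 1.5 * exp(-0.5200)

0.8918 m


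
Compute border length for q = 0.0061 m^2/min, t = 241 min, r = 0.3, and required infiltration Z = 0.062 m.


L = q*t/((1+r)*Z)
L = 0.0061*241/((1+0.3)*0.062)
L = 1.4701/0.0806

18.2395 m


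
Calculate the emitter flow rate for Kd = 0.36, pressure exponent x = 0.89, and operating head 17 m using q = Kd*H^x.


q = Kd * H^x = 0.36 * 17^0.89 = 0.36 * 12.447999

4.4813 L/h


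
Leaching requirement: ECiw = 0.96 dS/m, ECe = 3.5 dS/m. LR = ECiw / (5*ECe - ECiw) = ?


LR = ECiw / (5*ECe - ECiw)
LR = 0.96 / (5*3.5 - 0.96)
LR = 0.96 / 16.5400

0.0580


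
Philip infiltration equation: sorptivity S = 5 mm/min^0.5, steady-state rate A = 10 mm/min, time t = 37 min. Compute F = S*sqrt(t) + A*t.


F = S*sqrt(t) + A*t
F = 5*sqrt(37) + 10*37
F = 5*6.082763 + 370

400.4138 mm


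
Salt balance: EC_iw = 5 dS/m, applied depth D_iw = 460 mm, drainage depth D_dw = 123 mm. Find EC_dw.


EC_dw = EC_iw * D_iw / D_dw
EC_dw = 5 * 460 / 123
EC_dw = 2300 / 123

18.6992 dS/m


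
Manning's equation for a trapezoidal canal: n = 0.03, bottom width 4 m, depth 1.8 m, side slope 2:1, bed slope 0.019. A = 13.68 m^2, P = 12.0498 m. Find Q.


R = A/P = 13.68/12.0498 = 1.135289
Q = (1/0.03) * 13.68 * 1.135289^(2/3) * 0.019^0.5

68.4036 m^3/s


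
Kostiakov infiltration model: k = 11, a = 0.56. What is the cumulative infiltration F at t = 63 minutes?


F = k * t^a = 11 * 63^0.56
F = 11 * 10.177256

111.9498 mm


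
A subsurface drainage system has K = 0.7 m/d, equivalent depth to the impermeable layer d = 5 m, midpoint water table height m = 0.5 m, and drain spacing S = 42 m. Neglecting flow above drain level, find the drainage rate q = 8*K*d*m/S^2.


q = 8*K*d*m/S^2
q = 8*0.7*5*0.5/42^2
q = 14.0000 / 1764

0.0079 m/d


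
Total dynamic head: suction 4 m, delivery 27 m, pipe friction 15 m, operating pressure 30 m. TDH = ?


TDH = Hs + Hd + hf + Hp = 4 + 27 + 15 + 30 = 76

76 m


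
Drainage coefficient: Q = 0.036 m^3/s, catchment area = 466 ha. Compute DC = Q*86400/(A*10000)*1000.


DC = Q * 86400 / (A * 10000) * 1000
DC = 0.036 * 86400 / (466 * 10000) * 1000
DC = 3110400.0000 / 4660000

0.6675 mm/day


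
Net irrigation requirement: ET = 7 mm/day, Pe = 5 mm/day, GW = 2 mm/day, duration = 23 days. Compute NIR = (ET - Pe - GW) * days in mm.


Daily deficit = ET - Pe - GW = 7 - 5 - 2 = 0 mm/day
NIR = 0 * 23 = 0 mm

0 mm


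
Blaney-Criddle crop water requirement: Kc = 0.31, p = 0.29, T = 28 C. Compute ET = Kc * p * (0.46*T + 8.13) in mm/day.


ET = Kc * p * (0.46*T + 8.13)
ET = 0.31 * 0.29 * (0.46*28 + 8.13)
ET = 0.31 * 0.29 * 21.0100

1.8888 mm/day


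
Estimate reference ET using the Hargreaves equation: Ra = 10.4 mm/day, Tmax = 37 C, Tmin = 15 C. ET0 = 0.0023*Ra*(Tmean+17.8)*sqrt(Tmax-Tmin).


Tmean = (Tmax + Tmin)/2 = (37 + 15)/2 = 26.0
ET0 = 0.0023 * 10.4 * (26.0 + 17.8) * sqrt(37 - 15)
ET0 = 0.0023 * 10.4 * 43.8 * 4.690416

4.9141 mm/day


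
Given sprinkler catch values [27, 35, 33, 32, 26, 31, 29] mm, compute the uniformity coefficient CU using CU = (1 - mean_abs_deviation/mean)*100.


mean = 30.428571 mm
MAD = 2.653061 mm
CU = (1 - 2.653061/30.428571)*100

91.2810 %


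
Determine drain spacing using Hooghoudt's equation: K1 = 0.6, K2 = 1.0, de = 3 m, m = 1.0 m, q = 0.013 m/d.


S^2 = 8*K2*de*m/q + 4*K1*m^2/q
S^2 = 8*1.0*3*1.0/0.013 + 4*0.6*1.0^2/0.013
S = sqrt(2030.7692)

45.0641 m


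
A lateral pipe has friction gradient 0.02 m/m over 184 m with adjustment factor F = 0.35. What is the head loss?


hf = J * L * F = 0.02 * 184 * 0.35 = 1.2880 m

1.2880 m


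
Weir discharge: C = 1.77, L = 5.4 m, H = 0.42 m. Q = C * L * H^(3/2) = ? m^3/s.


Q = C * L * H^(3/2) = 1.77 * 5.4 * 0.42^1.5 = 1.77 * 5.4 * 0.272191

2.6016 m^3/s


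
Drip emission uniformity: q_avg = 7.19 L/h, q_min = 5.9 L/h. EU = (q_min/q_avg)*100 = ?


EU = (q_min/q_avg)*100 = (5.9/7.19)*100 = 82.0584%

82.0584 %


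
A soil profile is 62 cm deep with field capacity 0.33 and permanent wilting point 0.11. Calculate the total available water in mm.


AWC = (FC - PWP) * d * 10
AWC = (0.33 - 0.11) * 62 * 10
AWC = 0.2200 * 62 * 10

136.4000 mm


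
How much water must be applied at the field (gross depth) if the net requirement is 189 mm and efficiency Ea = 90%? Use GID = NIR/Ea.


Ea = 90% = 0.9
GID = NIR / Ea = 189 / 0.9 = 210.0000 mm

210.0000 mm


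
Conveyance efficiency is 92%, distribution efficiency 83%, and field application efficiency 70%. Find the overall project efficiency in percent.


Ec = 0.92, Eb = 0.83, Ea = 0.7
E = 0.92 * 0.83 * 0.7 * 100 = 53.4520%

53.4520 %


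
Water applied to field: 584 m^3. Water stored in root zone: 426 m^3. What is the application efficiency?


Ea = V_root / V_field * 100 = 426 / 584 * 100 = 72.9452%

72.9452 %


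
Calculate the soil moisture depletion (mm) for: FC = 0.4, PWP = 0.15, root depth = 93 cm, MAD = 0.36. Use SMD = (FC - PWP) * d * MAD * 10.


SMD = (FC - PWP) * d * MAD * 10
SMD = (0.4 - 0.15) * 93 * 0.36 * 10
SMD = 0.2500 * 93 * 0.36 * 10

83.7000 mm


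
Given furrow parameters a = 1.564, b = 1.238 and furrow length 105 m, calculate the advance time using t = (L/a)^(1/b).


t = (L/a)^(1/b)
t = (105/1.564)^(1/1.238)
t = 67.135550^(1/1.238)

29.9040 min


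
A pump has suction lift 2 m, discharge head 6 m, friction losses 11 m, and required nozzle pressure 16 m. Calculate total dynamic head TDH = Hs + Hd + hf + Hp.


TDH = Hs + Hd + hf + Hp = 2 + 6 + 11 + 16 = 35

35 m


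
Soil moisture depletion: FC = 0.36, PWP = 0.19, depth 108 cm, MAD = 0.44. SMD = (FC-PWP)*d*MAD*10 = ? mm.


SMD = (FC - PWP) * d * MAD * 10
SMD = (0.36 - 0.19) * 108 * 0.44 * 10
SMD = 0.1700 * 108 * 0.44 * 10

80.7840 mm


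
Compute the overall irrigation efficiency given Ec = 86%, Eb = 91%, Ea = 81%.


Ec = 0.86, Eb = 0.91, Ea = 0.81
E = 0.86 * 0.91 * 0.81 * 100 = 63.3906%

63.3906 %


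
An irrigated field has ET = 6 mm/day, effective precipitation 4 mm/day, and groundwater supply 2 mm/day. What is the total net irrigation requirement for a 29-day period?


Daily deficit = ET - Pe - GW = 6 - 4 - 2 = 0 mm/day
NIR = 0 * 29 = 0 mm

0 mm


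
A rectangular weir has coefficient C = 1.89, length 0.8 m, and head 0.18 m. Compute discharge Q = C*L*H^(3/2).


Q = C * L * H^(3/2) = 1.89 * 0.8 * 0.18^1.5 = 1.89 * 0.8 * 0.076368

0.1155 m^3/s


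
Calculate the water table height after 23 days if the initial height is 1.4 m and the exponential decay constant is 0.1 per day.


m = m0 * exp(-k*t)
m = 1.4 * exp(-0.1 * 23)
m = 1.4 * exp(-2.3000)

0.1404 m


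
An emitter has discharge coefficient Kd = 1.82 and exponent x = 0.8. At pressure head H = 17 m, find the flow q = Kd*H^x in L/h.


q = Kd * H^x = 1.82 * 17^0.8 = 1.82 * 9.646264

17.5562 L/h


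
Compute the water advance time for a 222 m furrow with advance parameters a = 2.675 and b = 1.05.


t = (L/a)^(1/b)
t = (222/2.675)^(1/1.05)
t = 82.990654^(1/1.05)

67.2430 min


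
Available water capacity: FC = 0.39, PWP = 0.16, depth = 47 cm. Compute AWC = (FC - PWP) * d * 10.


AWC = (FC - PWP) * d * 10
AWC = (0.39 - 0.16) * 47 * 10
AWC = 0.2300 * 47 * 10

108.1000 mm


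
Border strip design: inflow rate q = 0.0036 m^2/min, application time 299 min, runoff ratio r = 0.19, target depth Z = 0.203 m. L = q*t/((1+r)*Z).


L = q*t/((1+r)*Z)
L = 0.0036*299/((1+0.19)*0.203)
L = 1.0764/0.24157

4.4559 m


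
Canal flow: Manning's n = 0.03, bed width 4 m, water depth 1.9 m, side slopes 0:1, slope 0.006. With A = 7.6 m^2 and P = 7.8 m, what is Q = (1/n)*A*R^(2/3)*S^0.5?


R = A/P = 7.6/7.8 = 0.974359
Q = (1/0.03) * 7.6 * 0.974359^(2/3) * 0.006^0.5

19.2862 m^3/s


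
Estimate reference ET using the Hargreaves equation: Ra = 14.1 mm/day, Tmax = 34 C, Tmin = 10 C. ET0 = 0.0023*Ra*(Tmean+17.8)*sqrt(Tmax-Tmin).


Tmean = (Tmax + Tmin)/2 = (34 + 10)/2 = 22.0
ET0 = 0.0023 * 14.1 * (22.0 + 17.8) * sqrt(34 - 10)
ET0 = 0.0023 * 14.1 * 39.8 * 4.898979

6.3232 mm/day


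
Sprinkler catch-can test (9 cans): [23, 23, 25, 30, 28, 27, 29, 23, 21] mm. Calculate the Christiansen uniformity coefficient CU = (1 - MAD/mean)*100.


mean = 25.444444 mm
MAD = 2.716049 mm
CU = (1 - 2.716049/25.444444)*100

89.3256 %


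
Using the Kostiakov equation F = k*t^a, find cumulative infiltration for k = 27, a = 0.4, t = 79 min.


F = k * t^a = 27 * 79^0.4
F = 27 * 5.741837

155.0296 mm


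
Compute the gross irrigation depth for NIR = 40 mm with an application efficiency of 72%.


Ea = 72% = 0.72
GID = NIR / Ea = 40 / 0.72 = 55.5556 mm

55.5556 mm


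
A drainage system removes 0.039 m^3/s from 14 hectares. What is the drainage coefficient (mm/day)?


DC = Q * 86400 / (A * 10000) * 1000
DC = 0.039 * 86400 / (14 * 10000) * 1000
DC = 3369600.0000 / 140000

24.0686 mm/day


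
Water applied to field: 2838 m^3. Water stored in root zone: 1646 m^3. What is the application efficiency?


Ea = V_root / V_field * 100 = 1646 / 2838 * 100 = 57.9986%

57.9986 %


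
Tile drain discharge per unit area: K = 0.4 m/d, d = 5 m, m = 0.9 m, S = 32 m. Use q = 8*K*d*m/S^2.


q = 8*K*d*m/S^2
q = 8*0.4*5*0.9/32^2
q = 14.4000 / 1024

0.0141 m/d


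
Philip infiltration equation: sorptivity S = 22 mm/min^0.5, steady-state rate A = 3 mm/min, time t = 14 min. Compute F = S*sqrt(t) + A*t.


F = S*sqrt(t) + A*t
F = 22*sqrt(14) + 3*14
F = 22*3.741657 + 42

124.3165 mm


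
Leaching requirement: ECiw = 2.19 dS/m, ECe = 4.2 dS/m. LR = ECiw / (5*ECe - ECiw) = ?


LR = ECiw / (5*ECe - ECiw)
LR = 2.19 / (5*4.2 - 2.19)
LR = 2.19 / 18.8100

0.1164


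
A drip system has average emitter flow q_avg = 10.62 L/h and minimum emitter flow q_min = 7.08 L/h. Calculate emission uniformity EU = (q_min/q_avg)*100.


EU = (q_min/q_avg)*100 = (7.08/10.62)*100 = 66.6667%

66.6667 %


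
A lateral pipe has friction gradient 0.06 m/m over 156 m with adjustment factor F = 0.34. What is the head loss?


hf = J * L * F = 0.06 * 156 * 0.34 = 3.1824 m

3.1824 m
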